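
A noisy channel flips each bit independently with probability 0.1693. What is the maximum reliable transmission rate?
0.3439 bits

For a binary symmetric channel (BSC) with error probability p:
Capacity C = 1 - H(p) bits per symbol

where H(p) = -p log₂(p) - (1-p) log₂(1-p) is the binary entropy function.

H(0.1693) = 0.6561 bits
C = 1 - 0.6561 = 0.3439 bits per symbol

This means we can reliably transmit up to 0.3439 bits of information per channel use.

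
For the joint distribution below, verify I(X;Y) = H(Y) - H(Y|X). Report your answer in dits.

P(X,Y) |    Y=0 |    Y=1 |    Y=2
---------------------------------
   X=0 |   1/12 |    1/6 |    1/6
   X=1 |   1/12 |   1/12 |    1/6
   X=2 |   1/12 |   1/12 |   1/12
I(X;Y) = 0.0073 dits

Mutual information has multiple equivalent forms:
- I(X;Y) = H(X) - H(X|Y)
- I(X;Y) = H(Y) - H(Y|X)
- I(X;Y) = H(X) + H(Y) - H(X,Y)

Computing all quantities:
H(X) = 0.4680, H(Y) = 0.4680, H(X,Y) = 0.9287
H(X|Y) = 0.4607, H(Y|X) = 0.4607

Verification:
H(X) - H(X|Y) = 0.4680 - 0.4607 = 0.0073
H(Y) - H(Y|X) = 0.4680 - 0.4607 = 0.0073
H(X) + H(Y) - H(X,Y) = 0.4680 + 0.4680 - 0.9287 = 0.0073

All forms give I(X;Y) = 0.0073 dits. ✓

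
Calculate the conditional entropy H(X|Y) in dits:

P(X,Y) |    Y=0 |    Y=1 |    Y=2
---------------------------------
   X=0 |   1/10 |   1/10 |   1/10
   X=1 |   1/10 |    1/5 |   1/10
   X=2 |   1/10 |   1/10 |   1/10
0.4669 dits

Using the chain rule: H(X|Y) = H(X,Y) - H(Y)

First, compute H(X,Y) = 0.9398 dits

Marginal P(Y) = (3/10, 2/5, 3/10)
H(Y) = 0.4729 dits

H(X|Y) = H(X,Y) - H(Y) = 0.9398 - 0.4729 = 0.4669 dits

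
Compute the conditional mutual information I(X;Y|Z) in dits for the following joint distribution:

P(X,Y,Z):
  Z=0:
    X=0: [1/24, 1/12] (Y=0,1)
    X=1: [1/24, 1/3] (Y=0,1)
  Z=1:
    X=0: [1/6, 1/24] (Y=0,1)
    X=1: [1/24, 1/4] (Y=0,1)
0.0567 dits

Conditional mutual information: I(X;Y|Z) = H(X|Z) + H(Y|Z) - H(X,Y|Z)

H(Z) = 0.3010
H(X,Z) = 0.5706 → H(X|Z) = 0.2696
H(Y,Z) = 0.5464 → H(Y|Z) = 0.2453
H(X,Y,Z) = 0.7592 → H(X,Y|Z) = 0.4582

I(X;Y|Z) = 0.2696 + 0.2453 - 0.4582 = 0.0567 dits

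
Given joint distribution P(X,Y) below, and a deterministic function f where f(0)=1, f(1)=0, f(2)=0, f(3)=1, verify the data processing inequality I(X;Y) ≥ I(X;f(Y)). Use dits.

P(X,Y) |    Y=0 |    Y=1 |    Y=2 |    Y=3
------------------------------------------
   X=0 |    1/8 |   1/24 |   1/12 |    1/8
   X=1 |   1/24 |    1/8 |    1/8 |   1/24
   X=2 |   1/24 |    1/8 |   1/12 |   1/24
I(X;Y) = 0.0390, I(X;f(Y)) = 0.0341, inequality holds: 0.0390 ≥ 0.0341

Data Processing Inequality: For any Markov chain X → Y → Z, we have I(X;Y) ≥ I(X;Z).

Here Z = f(Y) is a deterministic function of Y, forming X → Y → Z.

Original I(X;Y) = 0.0390 dits

After applying f:
P(X,Z) where Z=f(Y):
- P(X,Z=0) = P(X,Y=1) + P(X,Y=2)
- P(X,Z=1) = P(X,Y=0) + P(X,Y=3)

I(X;Z) = I(X;f(Y)) = 0.0341 dits

Verification: 0.0390 ≥ 0.0341 ✓

Information cannot be created by processing; the function f can only lose information about X.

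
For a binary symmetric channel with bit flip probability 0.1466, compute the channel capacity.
0.3987 bits

For a binary symmetric channel (BSC) with error probability p:
Capacity C = 1 - H(p) bits per symbol

where H(p) = -p log₂(p) - (1-p) log₂(1-p) is the binary entropy function.

H(0.1466) = 0.6013 bits
C = 1 - 0.6013 = 0.3987 bits per symbol

This means we can reliably transmit up to 0.3987 bits of information per channel use.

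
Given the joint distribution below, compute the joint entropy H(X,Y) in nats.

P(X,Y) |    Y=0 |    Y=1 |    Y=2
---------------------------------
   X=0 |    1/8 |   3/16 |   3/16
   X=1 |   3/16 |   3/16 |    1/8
1.7753 nats

Joint entropy is H(X,Y) = -Σ_{x,y} p(x,y) log p(x,y).

Summing over all non-zero entries:
H(X,Y) = -[1/8·log_e(1/8) + 3/16·log_e(3/16) + 3/16·log_e(3/16) + 3/16·log_e(3/16) + 3/16·log_e(3/16) + 1/8·log_e(1/8)]
H(X,Y) = 1.7753 nats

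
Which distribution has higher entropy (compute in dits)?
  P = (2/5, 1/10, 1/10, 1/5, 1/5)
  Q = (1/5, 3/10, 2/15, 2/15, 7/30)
Q

Computing entropies in dits:
H(P) = 0.6388
H(Q) = 0.6775

Distribution Q has higher entropy.

Intuition: The distribution closer to uniform (more spread out) has higher entropy.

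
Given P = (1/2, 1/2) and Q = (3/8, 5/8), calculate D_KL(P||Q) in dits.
0.0140 dits

KL divergence: D_KL(P||Q) = Σ p(x) log(p(x)/q(x))

Computing term by term:
  x=0: 1/2 × log_10[(1/2)/(3/8)] = 1/2 × 0.1249 = 0.0625
  x=1: 1/2 × log_10[(1/2)/(5/8)] = 1/2 × -0.0969 = -0.0485

D_KL(P||Q) = 0.0140 dits

Note: KL divergence is always non-negative and equals 0 iff P = Q.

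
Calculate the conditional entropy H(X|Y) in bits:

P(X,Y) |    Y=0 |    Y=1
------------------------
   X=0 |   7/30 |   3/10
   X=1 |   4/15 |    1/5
0.9839 bits

Using the chain rule: H(X|Y) = H(X,Y) - H(Y)

First, compute H(X,Y) = 1.9839 bits

Marginal P(Y) = (1/2, 1/2)
H(Y) = 1.0000 bits

H(X|Y) = H(X,Y) - H(Y) = 1.9839 - 1.0000 = 0.9839 bits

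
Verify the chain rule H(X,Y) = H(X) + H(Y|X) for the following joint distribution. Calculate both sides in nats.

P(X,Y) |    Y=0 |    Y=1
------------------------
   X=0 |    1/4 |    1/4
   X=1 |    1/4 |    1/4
H(X,Y) = 1.3863, H(X) = 0.6931, H(Y|X) = 0.6931 (all in nats)

Chain rule: H(X,Y) = H(X) + H(Y|X)

Left side — joint entropy directly:
H(X,Y) = -Σ p(x,y) log p(x,y) = 1.3863 nats

Right side — compute H(Y|X) from the conditional distributions:
P(X) = (1/2, 1/2), so H(X) = 0.6931 nats
H(Y|X) = Σ_x P(X=x) · H(Y|X=x):
  P(Y|X=0) = (1/2, 1/2), H(Y|X=0) = 0.6931, weight P(X=0) = 1/2
  P(Y|X=1) = (1/2, 1/2), H(Y|X=1) = 0.6931, weight P(X=1) = 1/2
H(Y|X) = 0.6931 nats

H(X) + H(Y|X) = 0.6931 + 0.6931 = 1.3863 nats

Both sides equal 1.3863 nats. ✓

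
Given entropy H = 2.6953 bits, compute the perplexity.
6.4769

Perplexity is 2^H (or exp(H) for natural log).

H = 2.6953 bits
Perplexity = 2^2.6953 = 6.4769

Interpretation: The model's uncertainty is equivalent to choosing uniformly among 6.5 options.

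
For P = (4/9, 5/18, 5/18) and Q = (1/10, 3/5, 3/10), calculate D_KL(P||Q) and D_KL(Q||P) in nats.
D_KL(P||Q) = 0.4277, D_KL(Q||P) = 0.3360

KL divergence is not symmetric: D_KL(P||Q) ≠ D_KL(Q||P) in general.

D_KL(P||Q) = 0.4277 nats
D_KL(Q||P) = 0.3360 nats

No, they are not equal!

This asymmetry is why KL divergence is not a true distance metric.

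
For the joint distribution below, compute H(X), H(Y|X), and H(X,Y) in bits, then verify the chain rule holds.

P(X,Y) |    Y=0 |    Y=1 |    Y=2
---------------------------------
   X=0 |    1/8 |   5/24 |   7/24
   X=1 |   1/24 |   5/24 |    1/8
H(X,Y) = 2.4024, H(X) = 0.9544, H(Y|X) = 1.4480 (all in bits)

Chain rule: H(X,Y) = H(X) + H(Y|X)

Left side — joint entropy directly:
H(X,Y) = -Σ p(x,y) log p(x,y) = 2.4024 bits

Right side — compute H(Y|X) from the conditional distributions:
P(X) = (5/8, 3/8), so H(X) = 0.9544 bits
H(Y|X) = Σ_x P(X=x) · H(Y|X=x):
  P(Y|X=0) = (1/5, 1/3, 7/15), H(Y|X=0) = 1.5058, weight P(X=0) = 5/8
  P(Y|X=1) = (1/9, 5/9, 1/3), H(Y|X=1) = 1.3516, weight P(X=1) = 3/8
H(Y|X) = 1.4480 bits

H(X) + H(Y|X) = 0.9544 + 1.4480 = 2.4024 bits

Both sides equal 2.4024 bits. ✓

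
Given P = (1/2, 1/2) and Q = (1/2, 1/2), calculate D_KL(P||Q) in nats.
0.0000 nats

KL divergence: D_KL(P||Q) = Σ p(x) log(p(x)/q(x))

Computing term by term:
  x=0: 1/2 × log_e[(1/2)/(1/2)] = 1/2 × 0.0000 = 0.0000
  x=1: 1/2 × log_e[(1/2)/(1/2)] = 1/2 × 0.0000 = 0.0000

D_KL(P||Q) = 0.0000 nats

Note: KL divergence is always non-negative and equals 0 iff P = Q.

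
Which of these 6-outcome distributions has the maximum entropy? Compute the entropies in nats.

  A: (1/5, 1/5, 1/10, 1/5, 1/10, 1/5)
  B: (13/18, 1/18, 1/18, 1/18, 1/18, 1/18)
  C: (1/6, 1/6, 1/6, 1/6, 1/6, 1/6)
C

For a discrete distribution over n outcomes, entropy is maximized by the uniform distribution.

Computing entropies:
H(A) = 1.7481 nats
H(B) = 1.0379 nats
H(C) = 1.7918 nats

The uniform distribution (where all probabilities equal 1/6) achieves the maximum entropy of log_e(6) = 1.7918 nats.

Distribution C has the highest entropy.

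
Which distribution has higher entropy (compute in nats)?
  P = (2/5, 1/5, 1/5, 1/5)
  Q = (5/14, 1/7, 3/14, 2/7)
Q

Computing entropies in nats:
H(P) = 1.3322
H(Q) = 1.3337

Distribution Q has higher entropy.

Intuition: The distribution closer to uniform (more spread out) has higher entropy.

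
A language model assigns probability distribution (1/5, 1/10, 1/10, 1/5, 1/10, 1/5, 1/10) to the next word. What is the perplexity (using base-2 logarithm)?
6.5975

Perplexity is 2^H (or exp(H) for natural log).

First, H = -Σ p log p = 2.7219 bits
Perplexity = 2^2.7219 = 6.5975

Interpretation: The model's uncertainty is equivalent to choosing uniformly among 6.6 options.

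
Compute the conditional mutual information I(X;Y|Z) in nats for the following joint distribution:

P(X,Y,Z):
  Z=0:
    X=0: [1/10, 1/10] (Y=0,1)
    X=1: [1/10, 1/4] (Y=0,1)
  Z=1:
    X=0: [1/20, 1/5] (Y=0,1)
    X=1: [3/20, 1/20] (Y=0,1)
0.0841 nats

Conditional mutual information: I(X;Y|Z) = H(X|Z) + H(Y|Z) - H(X,Y|Z)

H(Z) = 0.6881
H(X,Z) = 1.3578 → H(X|Z) = 0.6696
H(Y,Z) = 1.3578 → H(Y|Z) = 0.6696
H(X,Y,Z) = 1.9434 → H(X,Y|Z) = 1.2552

I(X;Y|Z) = 0.6696 + 0.6696 - 1.2552 = 0.0841 nats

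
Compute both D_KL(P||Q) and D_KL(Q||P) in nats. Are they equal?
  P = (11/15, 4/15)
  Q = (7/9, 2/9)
D_KL(P||Q) = 0.0055, D_KL(Q||P) = 0.0052

KL divergence is not symmetric: D_KL(P||Q) ≠ D_KL(Q||P) in general.

D_KL(P||Q) = 0.0055 nats
D_KL(Q||P) = 0.0052 nats

No, they are not equal!

This asymmetry is why KL divergence is not a true distance metric.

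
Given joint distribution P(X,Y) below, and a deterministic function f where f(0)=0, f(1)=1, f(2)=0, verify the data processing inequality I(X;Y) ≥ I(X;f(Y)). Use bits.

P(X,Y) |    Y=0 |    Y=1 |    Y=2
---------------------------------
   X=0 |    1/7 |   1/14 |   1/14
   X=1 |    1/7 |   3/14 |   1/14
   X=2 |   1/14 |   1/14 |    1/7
I(X;Y) = 0.0949, I(X;f(Y)) = 0.0481, inequality holds: 0.0949 ≥ 0.0481

Data Processing Inequality: For any Markov chain X → Y → Z, we have I(X;Y) ≥ I(X;Z).

Here Z = f(Y) is a deterministic function of Y, forming X → Y → Z.

Original I(X;Y) = 0.0949 bits

After applying f:
P(X,Z) where Z=f(Y):
- P(X,Z=0) = P(X,Y=0) + P(X,Y=2)
- P(X,Z=1) = P(X,Y=1)

I(X;Z) = I(X;f(Y)) = 0.0481 bits

Verification: 0.0949 ≥ 0.0481 ✓

Information cannot be created by processing; the function f can only lose information about X.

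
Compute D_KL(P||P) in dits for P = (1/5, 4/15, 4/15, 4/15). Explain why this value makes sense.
0.0000 dits

KL divergence satisfies the Gibbs inequality: D_KL(P||Q) ≥ 0 for all distributions P, Q.

D_KL(P||Q) = Σ p(x) log(p(x)/q(x))
Each term is p(x) × log_10(p(x)/p(x)) = p(x) × log_10(1) = 0, so the sum is 0.
D_KL(P||Q) = 0.0000 dits

When P = Q, the KL divergence is exactly 0, as there is no 'divergence' between identical distributions.

This non-negativity is a fundamental property: relative entropy cannot be negative because it measures how different Q is from P.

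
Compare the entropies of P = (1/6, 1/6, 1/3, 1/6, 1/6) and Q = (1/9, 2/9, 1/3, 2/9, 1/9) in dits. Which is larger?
P

Computing entropies in dits:
H(P) = 0.6778
H(Q) = 0.6614

Distribution P has higher entropy.

Intuition: The distribution closer to uniform (more spread out) has higher entropy.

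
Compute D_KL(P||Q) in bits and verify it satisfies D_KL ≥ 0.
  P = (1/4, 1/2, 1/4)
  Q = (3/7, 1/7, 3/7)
0.5149 bits

KL divergence satisfies the Gibbs inequality: D_KL(P||Q) ≥ 0 for all distributions P, Q.

D_KL(P||Q) = Σ p(x) log(p(x)/q(x))
Term by term:
  x=0: 1/4 × log_2[(1/4)/(3/7)] = -0.1944
  x=1: 1/2 × log_2[(1/2)/(1/7)] = 0.9037
  x=2: 1/4 × log_2[(1/4)/(3/7)] = -0.1944
D_KL(P||Q) = 0.5149 bits

D_KL(P||Q) = 0.5149 ≥ 0 ✓

This non-negativity is a fundamental property: relative entropy cannot be negative because it measures how different Q is from P.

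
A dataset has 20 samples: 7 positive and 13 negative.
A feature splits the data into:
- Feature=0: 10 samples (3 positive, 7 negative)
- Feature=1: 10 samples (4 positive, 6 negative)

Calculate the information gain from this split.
0.0079 bits

Information Gain = H(Y) - H(Y|Feature)

Before split:
P(positive) = 7/20 = 0.3500
H(Y) = 0.9341 bits

After split:
Feature=0: H = 0.8813 bits (weight = 10/20)
Feature=1: H = 0.9710 bits (weight = 10/20)
H(Y|Feature) = (10/20)×0.8813 + (10/20)×0.9710 = 0.9261 bits

Information Gain = 0.9341 - 0.9261 = 0.0079 bits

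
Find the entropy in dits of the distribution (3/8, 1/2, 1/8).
0.4231 dits

Shannon entropy is H(X) = -Σ p(x) log p(x).

For P = (3/8, 1/2, 1/8):
H = -3/8 × log_10(3/8) -1/2 × log_10(1/2) -1/8 × log_10(1/8)
H = 0.4231 dits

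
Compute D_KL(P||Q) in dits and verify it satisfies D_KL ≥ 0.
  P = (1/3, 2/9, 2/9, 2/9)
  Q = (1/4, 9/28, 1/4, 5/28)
0.0158 dits

KL divergence satisfies the Gibbs inequality: D_KL(P||Q) ≥ 0 for all distributions P, Q.

D_KL(P||Q) = Σ p(x) log(p(x)/q(x))
Term by term:
  x=0: 1/3 × log_10[(1/3)/(1/4)] = 0.0416
  x=1: 2/9 × log_10[(2/9)/(9/28)] = -0.0356
  x=2: 2/9 × log_10[(2/9)/(1/4)] = -0.0114
  x=3: 2/9 × log_10[(2/9)/(5/28)] = 0.0211
D_KL(P||Q) = 0.0158 dits

D_KL(P||Q) = 0.0158 ≥ 0 ✓

This non-negativity is a fundamental property: relative entropy cannot be negative because it measures how different Q is from P.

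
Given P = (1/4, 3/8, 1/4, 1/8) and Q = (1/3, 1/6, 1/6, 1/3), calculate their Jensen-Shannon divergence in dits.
0.0227 dits

Jensen-Shannon divergence is:
JSD(P||Q) = 0.5 × D_KL(P||M) + 0.5 × D_KL(Q||M)
where M = 0.5 × (P + Q) is the mixture distribution.

M = 0.5 × (1/4, 3/8, 1/4, 1/8) + 0.5 × (1/3, 1/6, 1/6, 1/3) = (7/24, 0.270833, 5/24, 0.229167)

D_KL(P||M) = 0.0232 dits
D_KL(Q||M) = 0.0223 dits

JSD(P||Q) = 0.5 × 0.0232 + 0.5 × 0.0223 = 0.0227 dits

Unlike KL divergence, JSD is symmetric and bounded: 0 ≤ JSD ≤ log(2).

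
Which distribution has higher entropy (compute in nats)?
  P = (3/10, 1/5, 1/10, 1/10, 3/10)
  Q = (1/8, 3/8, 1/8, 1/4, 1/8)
P

Computing entropies in nats:
H(P) = 1.5048
H(Q) = 1.4942

Distribution P has higher entropy.

Intuition: The distribution closer to uniform (more spread out) has higher entropy.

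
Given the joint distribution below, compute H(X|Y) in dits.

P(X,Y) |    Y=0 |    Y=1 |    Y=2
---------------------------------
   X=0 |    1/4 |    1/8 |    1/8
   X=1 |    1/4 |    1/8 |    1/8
0.3010 dits

Using the chain rule: H(X|Y) = H(X,Y) - H(Y)

First, compute H(X,Y) = 0.7526 dits

Marginal P(Y) = (1/2, 1/4, 1/4)
H(Y) = 0.4515 dits

H(X|Y) = H(X,Y) - H(Y) = 0.7526 - 0.4515 = 0.3010 dits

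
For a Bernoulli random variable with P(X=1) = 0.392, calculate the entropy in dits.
0.2908 dits

The binary entropy function is:
H(p) = -p log(p) - (1-p) log(1-p)

H(0.392) = -0.392 × log_10(0.392) - 0.608 × log_10(0.608)
H(0.392) = 0.2908 dits

Note: Binary entropy is maximized at p=0.5 (H=1 bit) and minimized at p=0 or p=1 (H=0).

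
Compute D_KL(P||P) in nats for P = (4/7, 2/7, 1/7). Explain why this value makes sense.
0.0000 nats

KL divergence satisfies the Gibbs inequality: D_KL(P||Q) ≥ 0 for all distributions P, Q.

D_KL(P||Q) = Σ p(x) log(p(x)/q(x))
Each term is p(x) × log_e(p(x)/p(x)) = p(x) × log_e(1) = 0, so the sum is 0.
D_KL(P||Q) = 0.0000 nats

When P = Q, the KL divergence is exactly 0, as there is no 'divergence' between identical distributions.

This non-negativity is a fundamental property: relative entropy cannot be negative because it measures how different Q is from P.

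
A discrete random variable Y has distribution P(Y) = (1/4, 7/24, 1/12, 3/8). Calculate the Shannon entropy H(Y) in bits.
1.8479 bits

Shannon entropy is H(X) = -Σ p(x) log p(x).

For P = (1/4, 7/24, 1/12, 3/8):
H = -1/4 × log_2(1/4) -7/24 × log_2(7/24) -1/12 × log_2(1/12) -3/8 × log_2(3/8)
H = 1.8479 bits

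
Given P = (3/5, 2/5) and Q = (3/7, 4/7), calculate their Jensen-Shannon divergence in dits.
0.0064 dits

Jensen-Shannon divergence is:
JSD(P||Q) = 0.5 × D_KL(P||M) + 0.5 × D_KL(Q||M)
where M = 0.5 × (P + Q) is the mixture distribution.

M = 0.5 × (3/5, 2/5) + 0.5 × (3/7, 4/7) = (18/35, 17/35)

D_KL(P||M) = 0.0064 dits
D_KL(Q||M) = 0.0064 dits

JSD(P||Q) = 0.5 × 0.0064 + 0.5 × 0.0064 = 0.0064 dits

Unlike KL divergence, JSD is symmetric and bounded: 0 ≤ JSD ≤ log(2).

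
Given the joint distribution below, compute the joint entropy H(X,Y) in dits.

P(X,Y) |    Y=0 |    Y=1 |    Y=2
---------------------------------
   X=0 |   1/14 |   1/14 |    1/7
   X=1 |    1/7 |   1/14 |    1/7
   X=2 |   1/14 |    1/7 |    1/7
0.9311 dits

Joint entropy is H(X,Y) = -Σ_{x,y} p(x,y) log p(x,y).

Summing over all non-zero entries:
H(X,Y) = -[1/14·log_10(1/14) + 1/14·log_10(1/14) + 1/7·log_10(1/7) + 1/7·log_10(1/7) + 1/14·log_10(1/14) + 1/7·log_10(1/7) + 1/14·log_10(1/14) + 1/7·log_10(1/7) + 1/7·log_10(1/7)]
H(X,Y) = 0.9311 dits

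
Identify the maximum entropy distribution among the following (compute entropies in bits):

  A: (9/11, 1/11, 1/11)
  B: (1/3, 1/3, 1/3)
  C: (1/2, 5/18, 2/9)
B

For a discrete distribution over n outcomes, entropy is maximized by the uniform distribution.

Computing entropies:
H(A) = 0.8659 bits
H(B) = 1.5850 bits
H(C) = 1.4955 bits

The uniform distribution (where all probabilities equal 1/3) achieves the maximum entropy of log_2(3) = 1.5850 bits.

Distribution B has the highest entropy.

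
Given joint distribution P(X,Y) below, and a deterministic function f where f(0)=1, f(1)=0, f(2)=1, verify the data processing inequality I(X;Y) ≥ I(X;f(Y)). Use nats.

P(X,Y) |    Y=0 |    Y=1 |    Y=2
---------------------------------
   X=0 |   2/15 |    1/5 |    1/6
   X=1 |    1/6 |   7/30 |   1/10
I(X;Y) = 0.0116, I(X;f(Y)) = 0.0023, inequality holds: 0.0116 ≥ 0.0023

Data Processing Inequality: For any Markov chain X → Y → Z, we have I(X;Y) ≥ I(X;Z).

Here Z = f(Y) is a deterministic function of Y, forming X → Y → Z.

Original I(X;Y) = 0.0116 nats

After applying f:
P(X,Z) where Z=f(Y):
- P(X,Z=0) = P(X,Y=1)
- P(X,Z=1) = P(X,Y=0) + P(X,Y=2)

I(X;Z) = I(X;f(Y)) = 0.0023 nats

Verification: 0.0116 ≥ 0.0023 ✓

Information cannot be created by processing; the function f can only lose information about X.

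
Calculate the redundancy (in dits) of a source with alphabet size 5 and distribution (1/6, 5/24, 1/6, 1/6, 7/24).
0.0119 dits

Redundancy measures how far a source is from maximum entropy:
R = H_max - H(X)

Maximum entropy for 5 symbols: H_max = log_10(5) = 0.6990 dits
Actual entropy: H(X) = 0.6871 dits
Redundancy: R = 0.6990 - 0.6871 = 0.0119 dits

This redundancy represents potential for compression: the source could be compressed by 0.0119 dits per symbol.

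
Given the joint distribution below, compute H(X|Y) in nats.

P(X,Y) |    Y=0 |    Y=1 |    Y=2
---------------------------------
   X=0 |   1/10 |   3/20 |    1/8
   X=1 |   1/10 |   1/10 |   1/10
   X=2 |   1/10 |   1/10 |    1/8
1.0899 nats

Using the chain rule: H(X|Y) = H(X,Y) - H(Y)

First, compute H(X,Y) = 2.1860 nats

Marginal P(Y) = (3/10, 7/20, 7/20)
H(Y) = 1.0961 nats

H(X|Y) = H(X,Y) - H(Y) = 2.1860 - 1.0961 = 1.0899 nats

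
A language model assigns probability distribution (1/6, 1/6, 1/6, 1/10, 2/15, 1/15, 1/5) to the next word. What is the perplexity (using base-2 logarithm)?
6.6673

Perplexity is 2^H (or exp(H) for natural log).

First, H = -Σ p log p = 2.7371 bits
Perplexity = 2^2.7371 = 6.6673

Interpretation: The model's uncertainty is equivalent to choosing uniformly among 6.7 options.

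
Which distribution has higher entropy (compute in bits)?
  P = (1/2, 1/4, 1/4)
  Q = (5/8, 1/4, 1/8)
P

Computing entropies in bits:
H(P) = 1.5000
H(Q) = 1.2988

Distribution P has higher entropy.

Intuition: The distribution closer to uniform (more spread out) has higher entropy.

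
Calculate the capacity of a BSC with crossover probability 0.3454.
0.0701 bits

For a binary symmetric channel (BSC) with error probability p:
Capacity C = 1 - H(p) bits per symbol

where H(p) = -p log₂(p) - (1-p) log₂(1-p) is the binary entropy function.

H(0.3454) = 0.9299 bits
C = 1 - 0.9299 = 0.0701 bits per symbol

This means we can reliably transmit up to 0.0701 bits of information per channel use.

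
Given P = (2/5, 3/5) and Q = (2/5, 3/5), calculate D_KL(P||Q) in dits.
0.0000 dits

KL divergence: D_KL(P||Q) = Σ p(x) log(p(x)/q(x))

Computing term by term:
  x=0: 2/5 × log_10[(2/5)/(2/5)] = 2/5 × 0.0000 = 0.0000
  x=1: 3/5 × log_10[(3/5)/(3/5)] = 3/5 × 0.0000 = 0.0000

D_KL(P||Q) = 0.0000 dits

Note: KL divergence is always non-negative and equals 0 iff P = Q.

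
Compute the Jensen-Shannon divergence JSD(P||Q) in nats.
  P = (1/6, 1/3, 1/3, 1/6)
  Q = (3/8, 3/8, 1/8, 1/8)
0.0472 nats

Jensen-Shannon divergence is:
JSD(P||Q) = 0.5 × D_KL(P||M) + 0.5 × D_KL(Q||M)
where M = 0.5 × (P + Q) is the mixture distribution.

M = 0.5 × (1/6, 1/3, 1/3, 1/6) + 0.5 × (3/8, 3/8, 1/8, 1/8) = (0.270833, 0.354167, 0.229167, 0.145833)

D_KL(P||M) = 0.0460 nats
D_KL(Q||M) = 0.0484 nats

JSD(P||Q) = 0.5 × 0.0460 + 0.5 × 0.0484 = 0.0472 nats

Unlike KL divergence, JSD is symmetric and bounded: 0 ≤ JSD ≤ log(2).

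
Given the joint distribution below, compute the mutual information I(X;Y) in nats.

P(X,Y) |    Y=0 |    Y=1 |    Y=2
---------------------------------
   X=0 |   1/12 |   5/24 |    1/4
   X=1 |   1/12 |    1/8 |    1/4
0.0071 nats

Mutual information: I(X;Y) = H(X) + H(Y) - H(X,Y)

Marginals:
P(X) = (13/24, 11/24), H(X) = 0.6897 nats
P(Y) = (1/6, 1/3, 1/2), H(Y) = 1.0114 nats

Joint entropy: H(X,Y) = 1.6940 nats

I(X;Y) = 0.6897 + 1.0114 - 1.6940 = 0.0071 nats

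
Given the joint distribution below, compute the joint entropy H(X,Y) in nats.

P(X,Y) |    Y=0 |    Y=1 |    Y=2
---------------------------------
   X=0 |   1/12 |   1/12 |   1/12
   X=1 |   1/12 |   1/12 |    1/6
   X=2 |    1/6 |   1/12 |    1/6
2.1383 nats

Joint entropy is H(X,Y) = -Σ_{x,y} p(x,y) log p(x,y).

Summing over all non-zero entries:
H(X,Y) = -[1/12·log_e(1/12) + 1/12·log_e(1/12) + 1/12·log_e(1/12) + 1/12·log_e(1/12) + 1/12·log_e(1/12) + 1/6·log_e(1/6) + 1/6·log_e(1/6) + 1/12·log_e(1/12) + 1/6·log_e(1/6)]
H(X,Y) = 2.1383 nats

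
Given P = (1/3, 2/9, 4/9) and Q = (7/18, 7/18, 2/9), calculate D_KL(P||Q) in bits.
0.1909 bits

KL divergence: D_KL(P||Q) = Σ p(x) log(p(x)/q(x))

Computing term by term:
  x=0: 1/3 × log_2[(1/3)/(7/18)] = 1/3 × -0.2224 = -0.0741
  x=1: 2/9 × log_2[(2/9)/(7/18)] = 2/9 × -0.8074 = -0.1794
  x=2: 4/9 × log_2[(4/9)/(2/9)] = 4/9 × 1.0000 = 0.4444

D_KL(P||Q) = 0.1909 bits

Note: KL divergence is always non-negative and equals 0 iff P = Q.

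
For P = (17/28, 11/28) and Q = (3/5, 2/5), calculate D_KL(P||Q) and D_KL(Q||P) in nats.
D_KL(P||Q) = 0.0001, D_KL(Q||P) = 0.0001

KL divergence is not symmetric: D_KL(P||Q) ≠ D_KL(Q||P) in general.

D_KL(P||Q) = 0.0001 nats
D_KL(Q||P) = 0.0001 nats

In this case they happen to be equal (to 4 decimal places).

This asymmetry is why KL divergence is not a true distance metric.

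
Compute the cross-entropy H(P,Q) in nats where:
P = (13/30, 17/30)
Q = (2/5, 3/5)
0.6865 nats

Cross-entropy: H(P,Q) = -Σ p(x) log q(x)

Alternatively: H(P,Q) = H(P) + D_KL(P||Q)
H(P) = 0.6842 nats
D_KL(P||Q) = 0.0023 nats

H(P,Q) = 0.6842 + 0.0023 = 0.6865 nats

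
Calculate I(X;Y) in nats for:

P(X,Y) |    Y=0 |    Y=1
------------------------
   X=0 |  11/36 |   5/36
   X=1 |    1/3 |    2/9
0.0041 nats

Mutual information: I(X;Y) = H(X) + H(Y) - H(X,Y)

Marginals:
P(X) = (4/9, 5/9), H(X) = 0.6870 nats
P(Y) = (23/36, 13/36), H(Y) = 0.6541 nats

Joint entropy: H(X,Y) = 1.3369 nats

I(X;Y) = 0.6870 + 0.6541 - 1.3369 = 0.0041 nats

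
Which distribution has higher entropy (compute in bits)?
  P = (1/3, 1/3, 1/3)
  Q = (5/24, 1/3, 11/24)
P

Computing entropies in bits:
H(P) = 1.5850
H(Q) = 1.5157

Distribution P has higher entropy.

Intuition: The distribution closer to uniform (more spread out) has higher entropy.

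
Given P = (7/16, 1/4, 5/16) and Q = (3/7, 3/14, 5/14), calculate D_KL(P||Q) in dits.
0.0025 dits

KL divergence: D_KL(P||Q) = Σ p(x) log(p(x)/q(x))

Computing term by term:
  x=0: 7/16 × log_10[(7/16)/(3/7)] = 7/16 × 0.0090 = 0.0039
  x=1: 1/4 × log_10[(1/4)/(3/14)] = 1/4 × 0.0669 = 0.0167
  x=2: 5/16 × log_10[(5/16)/(5/14)] = 5/16 × -0.0580 = -0.0181

D_KL(P||Q) = 0.0025 dits

Note: KL divergence is always non-negative and equals 0 iff P = Q.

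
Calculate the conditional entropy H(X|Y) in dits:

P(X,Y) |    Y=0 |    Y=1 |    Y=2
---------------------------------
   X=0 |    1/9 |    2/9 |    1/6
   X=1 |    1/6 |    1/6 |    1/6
0.2969 dits

Using the chain rule: H(X|Y) = H(X,Y) - H(Y)

First, compute H(X,Y) = 0.7700 dits

Marginal P(Y) = (5/18, 7/18, 1/3)
H(Y) = 0.4731 dits

H(X|Y) = H(X,Y) - H(Y) = 0.7700 - 0.4731 = 0.2969 dits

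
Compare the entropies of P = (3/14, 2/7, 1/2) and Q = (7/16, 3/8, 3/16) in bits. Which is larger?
Q

Computing entropies in bits:
H(P) = 1.4926
H(Q) = 1.5052

Distribution Q has higher entropy.

Intuition: The distribution closer to uniform (more spread out) has higher entropy.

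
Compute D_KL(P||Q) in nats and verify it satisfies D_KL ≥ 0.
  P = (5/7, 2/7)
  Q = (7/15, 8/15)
0.1257 nats

KL divergence satisfies the Gibbs inequality: D_KL(P||Q) ≥ 0 for all distributions P, Q.

D_KL(P||Q) = Σ p(x) log(p(x)/q(x))
Term by term:
  x=0: 5/7 × log_e[(5/7)/(7/15)] = 0.3040
  x=1: 2/7 × log_e[(2/7)/(8/15)] = -0.1783
D_KL(P||Q) = 0.1257 nats

D_KL(P||Q) = 0.1257 ≥ 0 ✓

This non-negativity is a fundamental property: relative entropy cannot be negative because it measures how different Q is from P.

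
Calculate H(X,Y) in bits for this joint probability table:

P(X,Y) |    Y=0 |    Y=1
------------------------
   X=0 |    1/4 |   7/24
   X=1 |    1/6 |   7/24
1.9678 bits

Joint entropy is H(X,Y) = -Σ_{x,y} p(x,y) log p(x,y).

Summing over all non-zero entries:
H(X,Y) = -[1/4·log_2(1/4) + 7/24·log_2(7/24) + 1/6·log_2(1/6) + 7/24·log_2(7/24)]
H(X,Y) = 1.9678 bits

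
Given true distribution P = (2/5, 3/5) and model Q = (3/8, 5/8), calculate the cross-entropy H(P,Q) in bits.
0.9729 bits

Cross-entropy: H(P,Q) = -Σ p(x) log q(x)

Alternatively: H(P,Q) = H(P) + D_KL(P||Q)
H(P) = 0.9710 bits
D_KL(P||Q) = 0.0019 bits

H(P,Q) = 0.9710 + 0.0019 = 0.9729 bits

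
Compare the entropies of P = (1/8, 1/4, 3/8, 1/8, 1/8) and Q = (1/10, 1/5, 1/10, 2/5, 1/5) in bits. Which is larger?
P

Computing entropies in bits:
H(P) = 2.1556
H(Q) = 2.1219

Distribution P has higher entropy.

Intuition: The distribution closer to uniform (more spread out) has higher entropy.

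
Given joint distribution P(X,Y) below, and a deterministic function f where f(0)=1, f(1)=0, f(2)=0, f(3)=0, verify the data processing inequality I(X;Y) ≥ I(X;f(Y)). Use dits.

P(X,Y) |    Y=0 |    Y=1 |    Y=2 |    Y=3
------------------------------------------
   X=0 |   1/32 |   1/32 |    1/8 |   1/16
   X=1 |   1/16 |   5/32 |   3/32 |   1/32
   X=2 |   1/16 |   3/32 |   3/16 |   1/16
I(X;Y) = 0.0246, I(X;f(Y)) = 0.0008, inequality holds: 0.0246 ≥ 0.0008

Data Processing Inequality: For any Markov chain X → Y → Z, we have I(X;Y) ≥ I(X;Z).

Here Z = f(Y) is a deterministic function of Y, forming X → Y → Z.

Original I(X;Y) = 0.0246 dits

After applying f:
P(X,Z) where Z=f(Y):
- P(X,Z=0) = P(X,Y=1) + P(X,Y=2) + P(X,Y=3)
- P(X,Z=1) = P(X,Y=0)

I(X;Z) = I(X;f(Y)) = 0.0008 dits

Verification: 0.0246 ≥ 0.0008 ✓

Information cannot be created by processing; the function f can only lose information about X.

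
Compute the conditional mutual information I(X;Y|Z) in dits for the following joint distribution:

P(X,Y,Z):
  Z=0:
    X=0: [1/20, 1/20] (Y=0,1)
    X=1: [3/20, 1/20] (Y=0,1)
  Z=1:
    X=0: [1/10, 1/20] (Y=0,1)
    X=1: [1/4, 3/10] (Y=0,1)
0.0087 dits

Conditional mutual information: I(X;Y|Z) = H(X|Z) + H(Y|Z) - H(X,Y|Z)

H(Z) = 0.2653
H(X,Z) = 0.5062 → H(X|Z) = 0.2409
H(Y,Z) = 0.5589 → H(Y|Z) = 0.2937
H(X,Y,Z) = 0.7912 → H(X,Y|Z) = 0.5259

I(X;Y|Z) = 0.2409 + 0.2937 - 0.5259 = 0.0087 dits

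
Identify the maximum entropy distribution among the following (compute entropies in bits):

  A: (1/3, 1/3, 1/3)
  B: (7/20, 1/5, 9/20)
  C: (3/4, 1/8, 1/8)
A

For a discrete distribution over n outcomes, entropy is maximized by the uniform distribution.

Computing entropies:
H(A) = 1.5850 bits
H(B) = 1.5129 bits
H(C) = 1.0613 bits

The uniform distribution (where all probabilities equal 1/3) achieves the maximum entropy of log_2(3) = 1.5850 bits.

Distribution A has the highest entropy.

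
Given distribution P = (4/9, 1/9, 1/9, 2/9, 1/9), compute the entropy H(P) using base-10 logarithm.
0.6198 dits

Shannon entropy is H(X) = -Σ p(x) log p(x).

For P = (4/9, 1/9, 1/9, 2/9, 1/9):
H = -4/9 × log_10(4/9) -1/9 × log_10(1/9) -1/9 × log_10(1/9) -2/9 × log_10(2/9) -1/9 × log_10(1/9)
H = 0.6198 dits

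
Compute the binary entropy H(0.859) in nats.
0.4068 nats

The binary entropy function is:
H(p) = -p log(p) - (1-p) log(1-p)

H(0.859) = -0.859 × log_e(0.859) - 0.141 × log_e(0.141)
H(0.859) = 0.4068 nats

Note: Binary entropy is maximized at p=0.5 (H=1 bit) and minimized at p=0 or p=1 (H=0).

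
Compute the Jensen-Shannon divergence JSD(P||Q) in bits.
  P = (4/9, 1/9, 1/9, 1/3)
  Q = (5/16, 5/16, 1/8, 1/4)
0.0489 bits

Jensen-Shannon divergence is:
JSD(P||Q) = 0.5 × D_KL(P||M) + 0.5 × D_KL(Q||M)
where M = 0.5 × (P + Q) is the mixture distribution.

M = 0.5 × (4/9, 1/9, 1/9, 1/3) + 0.5 × (5/16, 5/16, 1/8, 1/4) = (0.378472, 0.211806, 0.118056, 7/24)

D_KL(P||M) = 0.0541 bits
D_KL(Q||M) = 0.0437 bits

JSD(P||Q) = 0.5 × 0.0541 + 0.5 × 0.0437 = 0.0489 bits

Unlike KL divergence, JSD is symmetric and bounded: 0 ≤ JSD ≤ log(2).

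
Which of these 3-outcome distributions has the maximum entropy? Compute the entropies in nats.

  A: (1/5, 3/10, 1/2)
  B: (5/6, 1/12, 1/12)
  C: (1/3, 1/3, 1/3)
C

For a discrete distribution over n outcomes, entropy is maximized by the uniform distribution.

Computing entropies:
H(A) = 1.0297 nats
H(B) = 0.5661 nats
H(C) = 1.0986 nats

The uniform distribution (where all probabilities equal 1/3) achieves the maximum entropy of log_e(3) = 1.0986 nats.

Distribution C has the highest entropy.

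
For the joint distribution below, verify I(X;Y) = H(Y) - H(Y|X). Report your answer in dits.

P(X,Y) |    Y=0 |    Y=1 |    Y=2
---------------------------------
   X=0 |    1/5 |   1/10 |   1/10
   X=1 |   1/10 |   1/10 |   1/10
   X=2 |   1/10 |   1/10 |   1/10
I(X;Y) = 0.0060 dits

Mutual information has multiple equivalent forms:
- I(X;Y) = H(X) - H(X|Y)
- I(X;Y) = H(Y) - H(Y|X)
- I(X;Y) = H(X) + H(Y) - H(X,Y)

Computing all quantities:
H(X) = 0.4729, H(Y) = 0.4729, H(X,Y) = 0.9398
H(X|Y) = 0.4669, H(Y|X) = 0.4669

Verification:
H(X) - H(X|Y) = 0.4729 - 0.4669 = 0.0060
H(Y) - H(Y|X) = 0.4729 - 0.4669 = 0.0060
H(X) + H(Y) - H(X,Y) = 0.4729 + 0.4729 - 0.9398 = 0.0060

All forms give I(X;Y) = 0.0060 dits. ✓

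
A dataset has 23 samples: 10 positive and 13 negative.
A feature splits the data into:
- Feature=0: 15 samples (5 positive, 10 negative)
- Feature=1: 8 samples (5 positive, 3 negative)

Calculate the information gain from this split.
0.0568 bits

Information Gain = H(Y) - H(Y|Feature)

Before split:
P(positive) = 10/23 = 0.4348
H(Y) = 0.9877 bits

After split:
Feature=0: H = 0.9183 bits (weight = 15/23)
Feature=1: H = 0.9544 bits (weight = 8/23)
H(Y|Feature) = (15/23)×0.9183 + (8/23)×0.9544 = 0.9309 bits

Information Gain = 0.9877 - 0.9309 = 0.0568 bits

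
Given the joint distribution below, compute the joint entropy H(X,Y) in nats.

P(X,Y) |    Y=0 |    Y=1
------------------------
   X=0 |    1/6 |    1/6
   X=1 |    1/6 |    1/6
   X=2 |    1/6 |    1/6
1.7918 nats

Joint entropy is H(X,Y) = -Σ_{x,y} p(x,y) log p(x,y).

Summing over all non-zero entries:
H(X,Y) = -[1/6·log_e(1/6) + 1/6·log_e(1/6) + 1/6·log_e(1/6) + 1/6·log_e(1/6) + 1/6·log_e(1/6) + 1/6·log_e(1/6)]
H(X,Y) = 1.7918 nats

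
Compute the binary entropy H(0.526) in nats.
0.6918 nats

The binary entropy function is:
H(p) = -p log(p) - (1-p) log(1-p)

H(0.526) = -0.526 × log_e(0.526) - 0.474 × log_e(0.474)
H(0.526) = 0.6918 nats

Note: Binary entropy is maximized at p=0.5 (H=1 bit) and minimized at p=0 or p=1 (H=0).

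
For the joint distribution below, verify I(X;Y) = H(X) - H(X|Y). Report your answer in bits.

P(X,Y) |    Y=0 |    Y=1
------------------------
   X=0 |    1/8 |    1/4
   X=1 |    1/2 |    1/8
I(X;Y) = 0.1589 bits

Mutual information has multiple equivalent forms:
- I(X;Y) = H(X) - H(X|Y)
- I(X;Y) = H(Y) - H(Y|X)
- I(X;Y) = H(X) + H(Y) - H(X,Y)

Computing all quantities:
H(X) = 0.9544, H(Y) = 0.9544, H(X,Y) = 1.7500
H(X|Y) = 0.7956, H(Y|X) = 0.7956

Verification:
H(X) - H(X|Y) = 0.9544 - 0.7956 = 0.1589
H(Y) - H(Y|X) = 0.9544 - 0.7956 = 0.1589
H(X) + H(Y) - H(X,Y) = 0.9544 + 0.9544 - 1.7500 = 0.1589

All forms give I(X;Y) = 0.1589 bits. ✓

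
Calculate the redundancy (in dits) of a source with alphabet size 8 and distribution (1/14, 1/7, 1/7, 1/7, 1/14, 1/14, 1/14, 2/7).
0.0580 dits

Redundancy measures how far a source is from maximum entropy:
R = H_max - H(X)

Maximum entropy for 8 symbols: H_max = log_10(8) = 0.9031 dits
Actual entropy: H(X) = 0.8451 dits
Redundancy: R = 0.9031 - 0.8451 = 0.0580 dits

This redundancy represents potential for compression: the source could be compressed by 0.0580 dits per symbol.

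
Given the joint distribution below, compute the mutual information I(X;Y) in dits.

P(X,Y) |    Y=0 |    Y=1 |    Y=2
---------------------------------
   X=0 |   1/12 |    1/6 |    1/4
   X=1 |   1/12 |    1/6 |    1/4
0.0000 dits

Mutual information: I(X;Y) = H(X) + H(Y) - H(X,Y)

Marginals:
P(X) = (1/2, 1/2), H(X) = 0.3010 dits
P(Y) = (1/6, 1/3, 1/2), H(Y) = 0.4392 dits

Joint entropy: H(X,Y) = 0.7403 dits

I(X;Y) = 0.3010 + 0.4392 - 0.7403 = 0.0000 dits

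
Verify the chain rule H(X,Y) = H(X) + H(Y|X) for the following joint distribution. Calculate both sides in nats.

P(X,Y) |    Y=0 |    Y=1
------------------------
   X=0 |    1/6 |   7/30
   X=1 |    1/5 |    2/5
H(X,Y) = 1.3266, H(X) = 0.6730, H(Y|X) = 0.6536 (all in nats)

Chain rule: H(X,Y) = H(X) + H(Y|X)

Left side — joint entropy directly:
H(X,Y) = -Σ p(x,y) log p(x,y) = 1.3266 nats

Right side — compute H(Y|X) from the conditional distributions:
P(X) = (2/5, 3/5), so H(X) = 0.6730 nats
H(Y|X) = Σ_x P(X=x) · H(Y|X=x):
  P(Y|X=0) = (5/12, 7/12), H(Y|X=0) = 0.6792, weight P(X=0) = 2/5
  P(Y|X=1) = (1/3, 2/3), H(Y|X=1) = 0.6365, weight P(X=1) = 3/5
H(Y|X) = 0.6536 nats

H(X) + H(Y|X) = 0.6730 + 0.6536 = 1.3266 nats

Both sides equal 1.3266 nats. ✓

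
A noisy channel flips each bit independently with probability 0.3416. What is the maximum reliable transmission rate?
0.0737 bits

For a binary symmetric channel (BSC) with error probability p:
Capacity C = 1 - H(p) bits per symbol

where H(p) = -p log₂(p) - (1-p) log₂(1-p) is the binary entropy function.

H(0.3416) = 0.9263 bits
C = 1 - 0.9263 = 0.0737 bits per symbol

This means we can reliably transmit up to 0.0737 bits of information per channel use.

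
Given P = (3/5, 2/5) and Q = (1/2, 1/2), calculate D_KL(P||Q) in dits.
0.0087 dits

KL divergence: D_KL(P||Q) = Σ p(x) log(p(x)/q(x))

Computing term by term:
  x=0: 3/5 × log_10[(3/5)/(1/2)] = 3/5 × 0.0792 = 0.0475
  x=1: 2/5 × log_10[(2/5)/(1/2)] = 2/5 × -0.0969 = -0.0388

D_KL(P||Q) = 0.0087 dits

Note: KL divergence is always non-negative and equals 0 iff P = Q.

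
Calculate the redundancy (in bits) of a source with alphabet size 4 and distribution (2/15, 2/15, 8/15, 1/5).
0.2768 bits

Redundancy measures how far a source is from maximum entropy:
R = H_max - H(X)

Maximum entropy for 4 symbols: H_max = log_2(4) = 2.0000 bits
Actual entropy: H(X) = 1.7232 bits
Redundancy: R = 2.0000 - 1.7232 = 0.2768 bits

This redundancy represents potential for compression: the source could be compressed by 0.2768 bits per symbol.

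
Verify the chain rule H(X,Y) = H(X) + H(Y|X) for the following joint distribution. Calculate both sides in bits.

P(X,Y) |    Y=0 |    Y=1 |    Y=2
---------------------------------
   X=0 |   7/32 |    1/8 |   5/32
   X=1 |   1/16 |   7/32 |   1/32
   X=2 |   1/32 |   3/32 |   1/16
H(X,Y) = 2.8854, H(X) = 1.4772, H(Y|X) = 1.4082 (all in bits)

Chain rule: H(X,Y) = H(X) + H(Y|X)

Left side — joint entropy directly:
H(X,Y) = -Σ p(x,y) log p(x,y) = 2.8854 bits

Right side — compute H(Y|X) from the conditional distributions:
P(X) = (1/2, 5/16, 3/16), so H(X) = 1.4772 bits
H(Y|X) = Σ_x P(X=x) · H(Y|X=x):
  P(Y|X=0) = (7/16, 1/4, 5/16), H(Y|X=0) = 1.5462, weight P(X=0) = 1/2
  P(Y|X=1) = (1/5, 7/10, 1/10), H(Y|X=1) = 1.1568, weight P(X=1) = 5/16
  P(Y|X=2) = (1/6, 1/2, 1/3), H(Y|X=2) = 1.4591, weight P(X=2) = 3/16
H(Y|X) = 1.4082 bits

H(X) + H(Y|X) = 1.4772 + 1.4082 = 2.8854 bits

Both sides equal 2.8854 bits. ✓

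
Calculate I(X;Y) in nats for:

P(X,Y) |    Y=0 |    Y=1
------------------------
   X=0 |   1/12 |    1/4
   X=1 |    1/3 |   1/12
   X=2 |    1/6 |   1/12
0.1241 nats

Mutual information: I(X;Y) = H(X) + H(Y) - H(X,Y)

Marginals:
P(X) = (1/3, 5/12, 1/4), H(X) = 1.0776 nats
P(Y) = (7/12, 5/12), H(Y) = 0.6792 nats

Joint entropy: H(X,Y) = 1.6326 nats

I(X;Y) = 1.0776 + 0.6792 - 1.6326 = 0.1241 nats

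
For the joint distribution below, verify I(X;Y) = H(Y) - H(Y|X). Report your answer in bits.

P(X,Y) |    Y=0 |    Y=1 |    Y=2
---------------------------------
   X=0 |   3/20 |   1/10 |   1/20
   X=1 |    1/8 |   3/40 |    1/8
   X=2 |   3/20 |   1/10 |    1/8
I(X;Y) = 0.0298 bits

Mutual information has multiple equivalent forms:
- I(X;Y) = H(X) - H(X|Y)
- I(X;Y) = H(Y) - H(Y|X)
- I(X;Y) = H(X) + H(Y) - H(X,Y)

Computing all quantities:
H(X) = 1.5787, H(Y) = 1.5579, H(X,Y) = 3.1068
H(X|Y) = 1.5489, H(Y|X) = 1.5281

Verification:
H(X) - H(X|Y) = 1.5787 - 1.5489 = 0.0298
H(Y) - H(Y|X) = 1.5579 - 1.5281 = 0.0298
H(X) + H(Y) - H(X,Y) = 1.5787 + 1.5579 - 3.1068 = 0.0298

All forms give I(X;Y) = 0.0298 bits. ✓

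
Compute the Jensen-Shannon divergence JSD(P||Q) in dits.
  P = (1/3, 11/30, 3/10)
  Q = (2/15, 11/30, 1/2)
0.0151 dits

Jensen-Shannon divergence is:
JSD(P||Q) = 0.5 × D_KL(P||M) + 0.5 × D_KL(Q||M)
where M = 0.5 × (P + Q) is the mixture distribution.

M = 0.5 × (1/3, 11/30, 3/10) + 0.5 × (2/15, 11/30, 1/2) = (7/30, 11/30, 2/5)

D_KL(P||M) = 0.0142 dits
D_KL(Q||M) = 0.0160 dits

JSD(P||Q) = 0.5 × 0.0142 + 0.5 × 0.0160 = 0.0151 dits

Unlike KL divergence, JSD is symmetric and bounded: 0 ≤ JSD ≤ log(2).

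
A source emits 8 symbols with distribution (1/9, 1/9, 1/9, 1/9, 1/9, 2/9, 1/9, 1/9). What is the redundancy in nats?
0.0362 nats

Redundancy measures how far a source is from maximum entropy:
R = H_max - H(X)

Maximum entropy for 8 symbols: H_max = log_e(8) = 2.0794 nats
Actual entropy: H(X) = 2.0432 nats
Redundancy: R = 2.0794 - 2.0432 = 0.0362 nats

This redundancy represents potential for compression: the source could be compressed by 0.0362 nats per symbol.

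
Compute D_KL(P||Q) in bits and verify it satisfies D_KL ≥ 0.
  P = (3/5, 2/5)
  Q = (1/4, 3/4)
0.3951 bits

KL divergence satisfies the Gibbs inequality: D_KL(P||Q) ≥ 0 for all distributions P, Q.

D_KL(P||Q) = Σ p(x) log(p(x)/q(x))
Term by term:
  x=0: 3/5 × log_2[(3/5)/(1/4)] = 0.7578
  x=1: 2/5 × log_2[(2/5)/(3/4)] = -0.3628
D_KL(P||Q) = 0.3951 bits

D_KL(P||Q) = 0.3951 ≥ 0 ✓

This non-negativity is a fundamental property: relative entropy cannot be negative because it measures how different Q is from P.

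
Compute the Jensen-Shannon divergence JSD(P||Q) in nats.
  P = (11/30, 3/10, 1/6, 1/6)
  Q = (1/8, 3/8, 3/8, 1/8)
0.0552 nats

Jensen-Shannon divergence is:
JSD(P||Q) = 0.5 × D_KL(P||M) + 0.5 × D_KL(Q||M)
where M = 0.5 × (P + Q) is the mixture distribution.

M = 0.5 × (11/30, 3/10, 1/6, 1/6) + 0.5 × (1/8, 3/8, 3/8, 1/8) = (0.245833, 0.3375, 0.270833, 0.145833)

D_KL(P||M) = 0.0526 nats
D_KL(Q||M) = 0.0577 nats

JSD(P||Q) = 0.5 × 0.0526 + 0.5 × 0.0577 = 0.0552 nats

Unlike KL divergence, JSD is symmetric and bounded: 0 ≤ JSD ≤ log(2).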